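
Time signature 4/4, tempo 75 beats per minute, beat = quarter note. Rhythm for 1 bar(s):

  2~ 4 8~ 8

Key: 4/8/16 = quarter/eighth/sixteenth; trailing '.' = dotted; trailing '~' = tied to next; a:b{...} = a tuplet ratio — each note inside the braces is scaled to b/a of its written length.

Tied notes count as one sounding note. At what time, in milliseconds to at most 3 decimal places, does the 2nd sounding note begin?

1. 0.0ms @ 0 + 2400.0ms (3)
2. 2400.0ms @ 3 + 800.0ms (1)

note 2 onset = 3b = 2400.0ms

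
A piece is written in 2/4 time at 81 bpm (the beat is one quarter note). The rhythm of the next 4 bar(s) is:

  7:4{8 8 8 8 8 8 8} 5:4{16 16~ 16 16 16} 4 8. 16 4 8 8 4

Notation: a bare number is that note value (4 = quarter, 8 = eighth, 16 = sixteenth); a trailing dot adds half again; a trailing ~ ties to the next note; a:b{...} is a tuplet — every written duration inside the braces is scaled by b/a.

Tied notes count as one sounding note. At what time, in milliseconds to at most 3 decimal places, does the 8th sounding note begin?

note 8 onset = 2b = 1481.481ms

1. 0.0ms @ 0 + 211.64ms (2/7)
2. 211.64ms @ 2/7 + 211.64ms (2/7)
3. 423.28ms @ 4/7 + 211.64ms (2/7)
4. 634.921ms @ 6/7 + 211.64ms (2/7)
5. 846.561ms @ 8/7 + 211.64ms (2/7)
6. 1058.201ms @ 10/7 + 211.64ms (2/7)
7. 1269.841ms @ 12/7 + 211.64ms (2/7)
8. 1481.481ms @ 2 + 148.148ms (1/5)
9. 1629.63ms @ 11/5 + 296.296ms (2/5)
10. 1925.926ms @ 13/5 + 148.148ms (1/5)
11. 2074.074ms @ 14/5 + 148.148ms (1/5)
12. 2222.222ms @ 3 + 740.741ms (1)
13. 2962.963ms @ 4 + 555.556ms (3/4)
14. 3518.519ms @ 19/4 + 185.185ms (1/4)
15. 3703.704ms @ 5 + 740.741ms (1)
16. 4444.444ms @ 6 + 370.37ms (1/2)
17. 4814.815ms @ 13/2 + 370.37ms (1/2)
18. 5185.185ms @ 7 + 740.741ms (1)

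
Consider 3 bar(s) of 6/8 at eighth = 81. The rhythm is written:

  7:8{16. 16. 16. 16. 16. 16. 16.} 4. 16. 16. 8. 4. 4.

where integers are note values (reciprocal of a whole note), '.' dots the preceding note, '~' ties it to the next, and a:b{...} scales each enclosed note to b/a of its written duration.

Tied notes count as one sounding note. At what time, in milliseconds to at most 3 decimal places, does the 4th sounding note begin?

note 4 onset = 18/7b = 1904.762ms

1. 0.0ms @ 0 + 634.921ms (6/7)
2. 634.921ms @ 6/7 + 634.921ms (6/7)
3. 1269.841ms @ 12/7 + 634.921ms (6/7)
4. 1904.762ms @ 18/7 + 634.921ms (6/7)
5. 2539.683ms @ 24/7 + 634.921ms (6/7)
6. 3174.603ms @ 30/7 + 634.921ms (6/7)
7. 3809.524ms @ 36/7 + 634.921ms (6/7)
8. 4444.444ms @ 6 + 2222.222ms (3)
9. 6666.667ms @ 9 + 555.556ms (3/4)
10. 7222.222ms @ 39/4 + 555.556ms (3/4)
11. 7777.778ms @ 21/2 + 1111.111ms (3/2)
12. 8888.889ms @ 12 + 2222.222ms (3)
13. 11111.111ms @ 15 + 2222.222ms (3)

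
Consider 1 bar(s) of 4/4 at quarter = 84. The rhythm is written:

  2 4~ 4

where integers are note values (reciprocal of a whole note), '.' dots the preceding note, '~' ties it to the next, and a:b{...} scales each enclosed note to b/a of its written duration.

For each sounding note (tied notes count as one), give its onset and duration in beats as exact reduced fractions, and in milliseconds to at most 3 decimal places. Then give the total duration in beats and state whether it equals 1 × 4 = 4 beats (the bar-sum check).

1) 0.0ms=0b +1428.571ms=2b
2) 1428.571ms=2b +1428.571ms=2b
Σ=4b of 4 (84bpm 4/4) — PASS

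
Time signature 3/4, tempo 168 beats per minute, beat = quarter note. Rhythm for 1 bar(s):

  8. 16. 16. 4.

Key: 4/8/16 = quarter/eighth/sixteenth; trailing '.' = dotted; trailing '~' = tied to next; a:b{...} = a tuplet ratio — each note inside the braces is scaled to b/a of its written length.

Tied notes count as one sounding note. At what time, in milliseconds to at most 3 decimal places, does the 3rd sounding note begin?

1. 0.0ms @ 0 + 267.857ms (3/4)
2. 267.857ms @ 3/4 + 133.929ms (3/8)
3. 401.786ms @ 9/8 + 133.929ms (3/8)
4. 535.714ms @ 3/2 + 535.714ms (3/2)

note 3 onset = 9/8b = 401.786ms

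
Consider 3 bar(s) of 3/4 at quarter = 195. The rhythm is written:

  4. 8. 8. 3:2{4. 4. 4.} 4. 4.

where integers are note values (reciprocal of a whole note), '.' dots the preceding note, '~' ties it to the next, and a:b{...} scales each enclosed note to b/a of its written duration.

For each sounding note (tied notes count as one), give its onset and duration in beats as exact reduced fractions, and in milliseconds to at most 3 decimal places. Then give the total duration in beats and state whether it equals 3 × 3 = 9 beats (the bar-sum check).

1) 0.0ms=0b +461.538ms=3/2b
2) 461.538ms=3/2b +230.769ms=3/4b
3) 692.308ms=9/4b +230.769ms=3/4b
4) 923.077ms=3b +307.692ms=1b
5) 1230.769ms=4b +307.692ms=1b
6) 1538.462ms=5b +307.692ms=1b
7) 1846.154ms=6b +461.538ms=3/2b
8) 2307.692ms=15/2b +461.538ms=3/2b
Σ=9b of 9 (195bpm 3/4) — PASS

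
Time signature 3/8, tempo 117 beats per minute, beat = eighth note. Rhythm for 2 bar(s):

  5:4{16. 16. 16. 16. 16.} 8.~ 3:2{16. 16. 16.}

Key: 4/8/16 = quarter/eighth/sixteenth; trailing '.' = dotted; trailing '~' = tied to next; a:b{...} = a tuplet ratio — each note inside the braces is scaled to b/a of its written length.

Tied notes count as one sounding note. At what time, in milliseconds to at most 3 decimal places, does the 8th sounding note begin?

1. 0.0ms @ 0 + 307.692ms (3/5)
2. 307.692ms @ 3/5 + 307.692ms (3/5)
3. 615.385ms @ 6/5 + 307.692ms (3/5)
4. 923.077ms @ 9/5 + 307.692ms (3/5)
5. 1230.769ms @ 12/5 + 307.692ms (3/5)
6. 1538.462ms @ 3 + 1025.641ms (2)
7. 2564.103ms @ 5 + 256.41ms (1/2)
8. 2820.513ms @ 11/2 + 256.41ms (1/2)

note 8 onset = 11/2b = 2820.513ms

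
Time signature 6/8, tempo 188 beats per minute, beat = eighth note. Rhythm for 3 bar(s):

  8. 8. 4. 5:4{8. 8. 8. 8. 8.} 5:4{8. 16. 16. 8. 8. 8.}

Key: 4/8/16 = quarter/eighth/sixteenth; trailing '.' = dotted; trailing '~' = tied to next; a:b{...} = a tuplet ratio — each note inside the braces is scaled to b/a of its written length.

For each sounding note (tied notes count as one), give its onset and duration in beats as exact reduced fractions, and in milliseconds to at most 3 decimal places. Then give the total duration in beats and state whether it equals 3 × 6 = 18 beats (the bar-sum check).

1) 0.0ms=0b +478.723ms=3/2b
2) 478.723ms=3/2b +478.723ms=3/2b
3) 957.447ms=3b +957.447ms=3b
4) 1914.894ms=6b +382.979ms=6/5b
5) 2297.872ms=36/5b +382.979ms=6/5b
6) 2680.851ms=42/5b +382.979ms=6/5b
7) 3063.83ms=48/5b +382.979ms=6/5b
8) 3446.809ms=54/5b +382.979ms=6/5b
9) 3829.787ms=12b +382.979ms=6/5b
10) 4212.766ms=66/5b +191.489ms=3/5b
11) 4404.255ms=69/5b +191.489ms=3/5b
12) 4595.745ms=72/5b +382.979ms=6/5b
13) 4978.723ms=78/5b +382.979ms=6/5b
14) 5361.702ms=84/5b +382.979ms=6/5b
Σ=18b of 18 (188bpm 6/8) — PASS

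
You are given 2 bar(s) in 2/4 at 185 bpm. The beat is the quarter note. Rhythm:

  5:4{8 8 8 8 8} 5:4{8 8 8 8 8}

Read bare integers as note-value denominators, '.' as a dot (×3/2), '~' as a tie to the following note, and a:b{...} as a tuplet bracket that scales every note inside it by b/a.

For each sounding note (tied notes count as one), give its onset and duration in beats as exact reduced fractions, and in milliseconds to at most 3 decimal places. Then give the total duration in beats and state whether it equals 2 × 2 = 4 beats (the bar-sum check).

1) 0.0ms=0b +129.73ms=2/5b
2) 129.73ms=2/5b +129.73ms=2/5b
3) 259.459ms=4/5b +129.73ms=2/5b
4) 389.189ms=6/5b +129.73ms=2/5b
5) 518.919ms=8/5b +129.73ms=2/5b
6) 648.649ms=2b +129.73ms=2/5b
7) 778.378ms=12/5b +129.73ms=2/5b
8) 908.108ms=14/5b +129.73ms=2/5b
9) 1037.838ms=16/5b +129.73ms=2/5b
10) 1167.568ms=18/5b +129.73ms=2/5b
Σ=4b of 4 (185bpm 2/4) — PASS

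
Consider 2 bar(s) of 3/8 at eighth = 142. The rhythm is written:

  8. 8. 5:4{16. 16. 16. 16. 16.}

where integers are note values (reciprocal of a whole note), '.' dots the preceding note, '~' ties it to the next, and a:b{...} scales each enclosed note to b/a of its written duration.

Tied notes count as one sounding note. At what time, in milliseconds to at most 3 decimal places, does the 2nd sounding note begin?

note 2 onset = 3/2b = 633.803ms

1. 0.0ms @ 0 + 633.803ms (3/2)
2. 633.803ms @ 3/2 + 633.803ms (3/2)
3. 1267.606ms @ 3 + 253.521ms (3/5)
4. 1521.127ms @ 18/5 + 253.521ms (3/5)
5. 1774.648ms @ 21/5 + 253.521ms (3/5)
6. 2028.169ms @ 24/5 + 253.521ms (3/5)
7. 2281.69ms @ 27/5 + 253.521ms (3/5)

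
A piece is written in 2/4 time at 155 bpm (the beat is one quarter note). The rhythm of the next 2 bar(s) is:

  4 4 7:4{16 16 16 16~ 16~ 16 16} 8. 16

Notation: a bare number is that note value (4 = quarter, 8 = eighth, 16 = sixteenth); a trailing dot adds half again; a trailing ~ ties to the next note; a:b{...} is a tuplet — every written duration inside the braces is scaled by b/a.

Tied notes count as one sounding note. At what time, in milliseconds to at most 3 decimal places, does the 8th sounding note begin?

note 8 onset = 3b = 1161.29ms

1. 0.0ms @ 0 + 387.097ms (1)
2. 387.097ms @ 1 + 387.097ms (1)
3. 774.194ms @ 2 + 55.3ms (1/7)
4. 829.493ms @ 15/7 + 55.3ms (1/7)
5. 884.793ms @ 16/7 + 55.3ms (1/7)
6. 940.092ms @ 17/7 + 165.899ms (3/7)
7. 1105.991ms @ 20/7 + 55.3ms (1/7)
8. 1161.29ms @ 3 + 290.323ms (3/4)
9. 1451.613ms @ 15/4 + 96.774ms (1/4)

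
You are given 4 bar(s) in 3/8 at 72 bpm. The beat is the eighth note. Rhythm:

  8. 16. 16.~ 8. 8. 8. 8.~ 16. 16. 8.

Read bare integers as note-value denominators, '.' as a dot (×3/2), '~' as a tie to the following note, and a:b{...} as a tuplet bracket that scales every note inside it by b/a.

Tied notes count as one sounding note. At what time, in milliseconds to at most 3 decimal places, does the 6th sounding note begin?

note 6 onset = 15/2b = 6250.0ms

1. 0.0ms @ 0 + 1250.0ms (3/2)
2. 1250.0ms @ 3/2 + 625.0ms (3/4)
3. 1875.0ms @ 9/4 + 1875.0ms (9/4)
4. 3750.0ms @ 9/2 + 1250.0ms (3/2)
5. 5000.0ms @ 6 + 1250.0ms (3/2)
6. 6250.0ms @ 15/2 + 1875.0ms (9/4)
7. 8125.0ms @ 39/4 + 625.0ms (3/4)
8. 8750.0ms @ 21/2 + 1250.0ms (3/2)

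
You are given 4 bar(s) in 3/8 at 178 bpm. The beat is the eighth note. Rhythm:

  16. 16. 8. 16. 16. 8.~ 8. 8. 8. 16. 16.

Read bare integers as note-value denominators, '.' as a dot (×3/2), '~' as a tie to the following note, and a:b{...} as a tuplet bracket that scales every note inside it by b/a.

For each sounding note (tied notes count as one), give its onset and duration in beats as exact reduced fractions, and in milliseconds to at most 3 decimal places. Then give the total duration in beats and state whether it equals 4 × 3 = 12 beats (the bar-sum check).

1) 0.0ms=0b +252.809ms=3/4b
2) 252.809ms=3/4b +252.809ms=3/4b
3) 505.618ms=3/2b +505.618ms=3/2b
4) 1011.236ms=3b +252.809ms=3/4b
5) 1264.045ms=15/4b +252.809ms=3/4b
6) 1516.854ms=9/2b +1011.236ms=3b
7) 2528.09ms=15/2b +505.618ms=3/2b
8) 3033.708ms=9b +505.618ms=3/2b
9) 3539.326ms=21/2b +252.809ms=3/4b
10) 3792.135ms=45/4b +252.809ms=3/4b
Σ=12b of 12 (178bpm 3/8) — PASS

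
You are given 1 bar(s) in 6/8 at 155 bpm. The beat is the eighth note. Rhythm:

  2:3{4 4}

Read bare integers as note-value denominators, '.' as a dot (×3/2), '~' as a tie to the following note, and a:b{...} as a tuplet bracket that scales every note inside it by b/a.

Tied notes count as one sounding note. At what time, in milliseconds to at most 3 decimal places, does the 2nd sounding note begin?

note 2 onset = 3b = 1161.29ms

1. 0.0ms @ 0 + 1161.29ms (3)
2. 1161.29ms @ 3 + 1161.29ms (3)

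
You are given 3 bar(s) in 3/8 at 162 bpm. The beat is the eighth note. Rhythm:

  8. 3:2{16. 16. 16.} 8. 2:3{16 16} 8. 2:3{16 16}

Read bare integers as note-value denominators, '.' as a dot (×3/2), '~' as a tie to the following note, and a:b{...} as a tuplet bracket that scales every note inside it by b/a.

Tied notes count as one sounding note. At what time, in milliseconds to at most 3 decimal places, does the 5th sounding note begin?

note 5 onset = 3b = 1111.111ms

1. 0.0ms @ 0 + 555.556ms (3/2)
2. 555.556ms @ 3/2 + 185.185ms (1/2)
3. 740.741ms @ 2 + 185.185ms (1/2)
4. 925.926ms @ 5/2 + 185.185ms (1/2)
5. 1111.111ms @ 3 + 555.556ms (3/2)
6. 1666.667ms @ 9/2 + 277.778ms (3/4)
7. 1944.444ms @ 21/4 + 277.778ms (3/4)
8. 2222.222ms @ 6 + 555.556ms (3/2)
9. 2777.778ms @ 15/2 + 277.778ms (3/4)
10. 3055.556ms @ 33/4 + 277.778ms (3/4)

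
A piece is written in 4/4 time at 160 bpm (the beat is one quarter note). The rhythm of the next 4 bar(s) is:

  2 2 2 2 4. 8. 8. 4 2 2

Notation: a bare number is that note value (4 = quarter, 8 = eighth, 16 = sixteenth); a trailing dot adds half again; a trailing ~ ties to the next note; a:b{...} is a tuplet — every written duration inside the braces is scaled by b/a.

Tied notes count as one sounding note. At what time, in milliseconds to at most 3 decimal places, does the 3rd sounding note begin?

1. 0.0ms @ 0 + 750.0ms (2)
2. 750.0ms @ 2 + 750.0ms (2)
3. 1500.0ms @ 4 + 750.0ms (2)
4. 2250.0ms @ 6 + 750.0ms (2)
5. 3000.0ms @ 8 + 562.5ms (3/2)
6. 3562.5ms @ 19/2 + 281.25ms (3/4)
7. 3843.75ms @ 41/4 + 281.25ms (3/4)
8. 4125.0ms @ 11 + 375.0ms (1)
9. 4500.0ms @ 12 + 750.0ms (2)
10. 5250.0ms @ 14 + 750.0ms (2)

note 3 onset = 4b = 1500.0ms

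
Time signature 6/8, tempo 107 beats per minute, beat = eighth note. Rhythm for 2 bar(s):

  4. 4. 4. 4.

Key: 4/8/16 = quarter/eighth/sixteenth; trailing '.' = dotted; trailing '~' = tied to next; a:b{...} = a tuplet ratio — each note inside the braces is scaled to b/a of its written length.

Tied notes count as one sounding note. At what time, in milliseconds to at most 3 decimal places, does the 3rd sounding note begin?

1. 0.0ms @ 0 + 1682.243ms (3)
2. 1682.243ms @ 3 + 1682.243ms (3)
3. 3364.486ms @ 6 + 1682.243ms (3)
4. 5046.729ms @ 9 + 1682.243ms (3)

note 3 onset = 6b = 3364.486ms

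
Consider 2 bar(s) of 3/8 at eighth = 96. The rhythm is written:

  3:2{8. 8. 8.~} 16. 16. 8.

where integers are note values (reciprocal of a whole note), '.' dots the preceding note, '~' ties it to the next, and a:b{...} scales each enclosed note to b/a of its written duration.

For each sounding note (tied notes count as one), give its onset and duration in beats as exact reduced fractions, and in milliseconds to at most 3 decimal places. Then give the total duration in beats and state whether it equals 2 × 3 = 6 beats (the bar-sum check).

1) 0.0ms=0b +625.0ms=1b
2) 625.0ms=1b +625.0ms=1b
3) 1250.0ms=2b +1093.75ms=7/4b
4) 2343.75ms=15/4b +468.75ms=3/4b
5) 2812.5ms=9/2b +937.5ms=3/2b
Σ=6b of 6 (96bpm 3/8) — PASS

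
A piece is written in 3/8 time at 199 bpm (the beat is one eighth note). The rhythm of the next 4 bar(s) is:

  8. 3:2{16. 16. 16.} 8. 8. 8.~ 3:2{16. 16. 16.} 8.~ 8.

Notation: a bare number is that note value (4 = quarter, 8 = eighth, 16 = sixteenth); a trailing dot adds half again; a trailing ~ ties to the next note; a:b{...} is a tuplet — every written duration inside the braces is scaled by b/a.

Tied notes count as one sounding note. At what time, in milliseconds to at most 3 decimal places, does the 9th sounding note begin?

note 9 onset = 17/2b = 2562.814ms

1. 0.0ms @ 0 + 452.261ms (3/2)
2. 452.261ms @ 3/2 + 150.754ms (1/2)
3. 603.015ms @ 2 + 150.754ms (1/2)
4. 753.769ms @ 5/2 + 150.754ms (1/2)
5. 904.523ms @ 3 + 452.261ms (3/2)
6. 1356.784ms @ 9/2 + 452.261ms (3/2)
7. 1809.045ms @ 6 + 603.015ms (2)
8. 2412.06ms @ 8 + 150.754ms (1/2)
9. 2562.814ms @ 17/2 + 150.754ms (1/2)
10. 2713.568ms @ 9 + 904.523ms (3)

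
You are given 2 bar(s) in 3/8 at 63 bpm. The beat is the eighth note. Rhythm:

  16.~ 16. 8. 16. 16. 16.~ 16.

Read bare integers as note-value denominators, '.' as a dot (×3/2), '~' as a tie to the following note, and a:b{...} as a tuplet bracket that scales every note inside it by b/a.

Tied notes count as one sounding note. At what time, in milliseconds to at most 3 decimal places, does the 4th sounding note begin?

note 4 onset = 15/4b = 3571.429ms

1. 0.0ms @ 0 + 1428.571ms (3/2)
2. 1428.571ms @ 3/2 + 1428.571ms (3/2)
3. 2857.143ms @ 3 + 714.286ms (3/4)
4. 3571.429ms @ 15/4 + 714.286ms (3/4)
5. 4285.714ms @ 9/2 + 1428.571ms (3/2)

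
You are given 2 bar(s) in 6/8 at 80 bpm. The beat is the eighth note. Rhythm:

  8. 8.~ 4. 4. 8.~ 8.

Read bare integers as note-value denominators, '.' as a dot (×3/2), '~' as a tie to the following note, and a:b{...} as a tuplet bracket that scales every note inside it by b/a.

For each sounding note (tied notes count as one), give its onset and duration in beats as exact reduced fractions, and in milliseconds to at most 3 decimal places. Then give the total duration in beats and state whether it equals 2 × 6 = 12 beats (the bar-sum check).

1) 0.0ms=0b +1125.0ms=3/2b
2) 1125.0ms=3/2b +3375.0ms=9/2b
3) 4500.0ms=6b +2250.0ms=3b
4) 6750.0ms=9b +2250.0ms=3b
Σ=12b of 12 (80bpm 6/8) — PASS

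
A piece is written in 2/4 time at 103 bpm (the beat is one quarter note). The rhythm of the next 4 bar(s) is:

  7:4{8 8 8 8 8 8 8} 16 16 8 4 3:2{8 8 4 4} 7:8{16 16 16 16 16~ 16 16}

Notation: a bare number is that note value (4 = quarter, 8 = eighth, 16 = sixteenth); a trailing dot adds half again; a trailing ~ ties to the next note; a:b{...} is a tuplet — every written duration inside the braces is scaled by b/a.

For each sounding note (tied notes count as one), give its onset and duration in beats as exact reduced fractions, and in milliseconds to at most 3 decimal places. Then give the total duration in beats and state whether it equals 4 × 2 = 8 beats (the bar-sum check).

1) 0.0ms=0b +166.436ms=2/7b
2) 166.436ms=2/7b +166.436ms=2/7b
3) 332.871ms=4/7b +166.436ms=2/7b
4) 499.307ms=6/7b +166.436ms=2/7b
5) 665.742ms=8/7b +166.436ms=2/7b
6) 832.178ms=10/7b +166.436ms=2/7b
7) 998.613ms=12/7b +166.436ms=2/7b
8) 1165.049ms=2b +145.631ms=1/4b
9) 1310.68ms=9/4b +145.631ms=1/4b
10) 1456.311ms=5/2b +291.262ms=1/2b
11) 1747.573ms=3b +582.524ms=1b
12) 2330.097ms=4b +194.175ms=1/3b
13) 2524.272ms=13/3b +194.175ms=1/3b
14) 2718.447ms=14/3b +388.35ms=2/3b
15) 3106.796ms=16/3b +388.35ms=2/3b
16) 3495.146ms=6b +166.436ms=2/7b
17) 3661.581ms=44/7b +166.436ms=2/7b
18) 3828.017ms=46/7b +166.436ms=2/7b
19) 3994.452ms=48/7b +166.436ms=2/7b
20) 4160.888ms=50/7b +332.871ms=4/7b
21) 4493.759ms=54/7b +166.436ms=2/7b
Σ=8b of 8 (103bpm 2/4) — PASS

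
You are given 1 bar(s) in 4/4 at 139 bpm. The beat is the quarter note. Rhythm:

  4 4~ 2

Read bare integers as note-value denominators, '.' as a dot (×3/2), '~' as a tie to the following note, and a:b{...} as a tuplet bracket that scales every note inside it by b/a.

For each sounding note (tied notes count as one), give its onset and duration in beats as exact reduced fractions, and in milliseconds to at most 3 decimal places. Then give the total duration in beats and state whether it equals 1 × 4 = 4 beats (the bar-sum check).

1) 0.0ms=0b +431.655ms=1b
2) 431.655ms=1b +1294.964ms=3b
Σ=4b of 4 (139bpm 4/4) — PASS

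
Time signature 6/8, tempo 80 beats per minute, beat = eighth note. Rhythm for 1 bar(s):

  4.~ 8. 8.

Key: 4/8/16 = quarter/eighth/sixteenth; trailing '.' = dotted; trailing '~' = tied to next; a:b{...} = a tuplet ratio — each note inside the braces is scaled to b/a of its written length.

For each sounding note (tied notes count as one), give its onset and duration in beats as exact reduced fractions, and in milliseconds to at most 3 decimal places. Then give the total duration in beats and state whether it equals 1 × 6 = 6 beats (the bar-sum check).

1) 0.0ms=0b +3375.0ms=9/2b
2) 3375.0ms=9/2b +1125.0ms=3/2b
Σ=6b of 6 (80bpm 6/8) — PASS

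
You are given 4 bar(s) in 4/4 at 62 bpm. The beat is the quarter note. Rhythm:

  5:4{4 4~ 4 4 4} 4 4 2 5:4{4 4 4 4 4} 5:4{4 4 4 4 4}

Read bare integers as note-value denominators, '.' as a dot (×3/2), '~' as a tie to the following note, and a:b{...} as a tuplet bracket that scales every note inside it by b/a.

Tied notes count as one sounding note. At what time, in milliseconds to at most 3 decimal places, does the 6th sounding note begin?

note 6 onset = 5b = 4838.71ms

1. 0.0ms @ 0 + 774.194ms (4/5)
2. 774.194ms @ 4/5 + 1548.387ms (8/5)
3. 2322.581ms @ 12/5 + 774.194ms (4/5)
4. 3096.774ms @ 16/5 + 774.194ms (4/5)
5. 3870.968ms @ 4 + 967.742ms (1)
6. 4838.71ms @ 5 + 967.742ms (1)
7. 5806.452ms @ 6 + 1935.484ms (2)
8. 7741.935ms @ 8 + 774.194ms (4/5)
9. 8516.129ms @ 44/5 + 774.194ms (4/5)
10. 9290.323ms @ 48/5 + 774.194ms (4/5)
11. 10064.516ms @ 52/5 + 774.194ms (4/5)
12. 10838.71ms @ 56/5 + 774.194ms (4/5)
13. 11612.903ms @ 12 + 774.194ms (4/5)
14. 12387.097ms @ 64/5 + 774.194ms (4/5)
15. 13161.29ms @ 68/5 + 774.194ms (4/5)
16. 13935.484ms @ 72/5 + 774.194ms (4/5)
17. 14709.677ms @ 76/5 + 774.194ms (4/5)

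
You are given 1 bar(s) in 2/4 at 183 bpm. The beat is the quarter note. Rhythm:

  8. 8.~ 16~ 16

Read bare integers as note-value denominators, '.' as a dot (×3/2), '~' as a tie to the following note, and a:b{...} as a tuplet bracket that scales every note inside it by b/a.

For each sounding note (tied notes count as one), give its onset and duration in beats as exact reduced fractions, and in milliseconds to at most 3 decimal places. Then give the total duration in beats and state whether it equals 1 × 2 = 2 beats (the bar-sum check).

1) 0.0ms=0b +245.902ms=3/4b
2) 245.902ms=3/4b +409.836ms=5/4b
Σ=2b of 2 (183bpm 2/4) — PASS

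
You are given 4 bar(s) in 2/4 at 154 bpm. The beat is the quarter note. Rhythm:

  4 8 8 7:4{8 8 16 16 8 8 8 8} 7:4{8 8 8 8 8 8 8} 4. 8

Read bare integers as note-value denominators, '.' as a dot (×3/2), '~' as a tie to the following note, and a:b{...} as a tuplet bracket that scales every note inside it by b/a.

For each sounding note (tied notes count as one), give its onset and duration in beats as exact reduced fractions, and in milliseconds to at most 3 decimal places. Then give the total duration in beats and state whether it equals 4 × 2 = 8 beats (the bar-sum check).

1) 0.0ms=0b +389.61ms=1b
2) 389.61ms=1b +194.805ms=1/2b
3) 584.416ms=3/2b +194.805ms=1/2b
4) 779.221ms=2b +111.317ms=2/7b
5) 890.538ms=16/7b +111.317ms=2/7b
6) 1001.855ms=18/7b +55.659ms=1/7b
7) 1057.514ms=19/7b +55.659ms=1/7b
8) 1113.173ms=20/7b +111.317ms=2/7b
9) 1224.49ms=22/7b +111.317ms=2/7b
10) 1335.807ms=24/7b +111.317ms=2/7b
11) 1447.124ms=26/7b +111.317ms=2/7b
12) 1558.442ms=4b +111.317ms=2/7b
13) 1669.759ms=30/7b +111.317ms=2/7b
14) 1781.076ms=32/7b +111.317ms=2/7b
15) 1892.393ms=34/7b +111.317ms=2/7b
16) 2003.711ms=36/7b +111.317ms=2/7b
17) 2115.028ms=38/7b +111.317ms=2/7b
18) 2226.345ms=40/7b +111.317ms=2/7b
19) 2337.662ms=6b +584.416ms=3/2b
20) 2922.078ms=15/2b +194.805ms=1/2b
Σ=8b of 8 (154bpm 2/4) — PASS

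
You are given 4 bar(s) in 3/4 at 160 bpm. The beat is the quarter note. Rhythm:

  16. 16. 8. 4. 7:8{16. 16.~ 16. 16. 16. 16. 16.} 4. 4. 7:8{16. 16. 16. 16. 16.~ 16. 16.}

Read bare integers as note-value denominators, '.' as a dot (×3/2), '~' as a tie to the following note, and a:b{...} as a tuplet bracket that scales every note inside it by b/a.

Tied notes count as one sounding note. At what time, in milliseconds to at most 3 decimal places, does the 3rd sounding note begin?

note 3 onset = 3/4b = 281.25ms

1. 0.0ms @ 0 + 140.625ms (3/8)
2. 140.625ms @ 3/8 + 140.625ms (3/8)
3. 281.25ms @ 3/4 + 281.25ms (3/4)
4. 562.5ms @ 3/2 + 562.5ms (3/2)
5. 1125.0ms @ 3 + 160.714ms (3/7)
6. 1285.714ms @ 24/7 + 321.429ms (6/7)
7. 1607.143ms @ 30/7 + 160.714ms (3/7)
8. 1767.857ms @ 33/7 + 160.714ms (3/7)
9. 1928.571ms @ 36/7 + 160.714ms (3/7)
10. 2089.286ms @ 39/7 + 160.714ms (3/7)
11. 2250.0ms @ 6 + 562.5ms (3/2)
12. 2812.5ms @ 15/2 + 562.5ms (3/2)
13. 3375.0ms @ 9 + 160.714ms (3/7)
14. 3535.714ms @ 66/7 + 160.714ms (3/7)
15. 3696.429ms @ 69/7 + 160.714ms (3/7)
16. 3857.143ms @ 72/7 + 160.714ms (3/7)
17. 4017.857ms @ 75/7 + 321.429ms (6/7)
18. 4339.286ms @ 81/7 + 160.714ms (3/7)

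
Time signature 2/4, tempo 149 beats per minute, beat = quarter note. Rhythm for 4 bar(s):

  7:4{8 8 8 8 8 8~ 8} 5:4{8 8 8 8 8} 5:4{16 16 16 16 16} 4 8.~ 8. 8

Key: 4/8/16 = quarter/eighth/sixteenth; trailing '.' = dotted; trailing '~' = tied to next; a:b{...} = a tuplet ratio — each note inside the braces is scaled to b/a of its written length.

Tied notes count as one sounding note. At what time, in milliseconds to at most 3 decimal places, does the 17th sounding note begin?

1. 0.0ms @ 0 + 115.053ms (2/7)
2. 115.053ms @ 2/7 + 115.053ms (2/7)
3. 230.105ms @ 4/7 + 115.053ms (2/7)
4. 345.158ms @ 6/7 + 115.053ms (2/7)
5. 460.211ms @ 8/7 + 115.053ms (2/7)
6. 575.264ms @ 10/7 + 230.105ms (4/7)
7. 805.369ms @ 2 + 161.074ms (2/5)
8. 966.443ms @ 12/5 + 161.074ms (2/5)
9. 1127.517ms @ 14/5 + 161.074ms (2/5)
10. 1288.591ms @ 16/5 + 161.074ms (2/5)
11. 1449.664ms @ 18/5 + 161.074ms (2/5)
12. 1610.738ms @ 4 + 80.537ms (1/5)
13. 1691.275ms @ 21/5 + 80.537ms (1/5)
14. 1771.812ms @ 22/5 + 80.537ms (1/5)
15. 1852.349ms @ 23/5 + 80.537ms (1/5)
16. 1932.886ms @ 24/5 + 80.537ms (1/5)
17. 2013.423ms @ 5 + 402.685ms (1)
18. 2416.107ms @ 6 + 604.027ms (3/2)
19. 3020.134ms @ 15/2 + 201.342ms (1/2)

note 17 onset = 5b = 2013.423ms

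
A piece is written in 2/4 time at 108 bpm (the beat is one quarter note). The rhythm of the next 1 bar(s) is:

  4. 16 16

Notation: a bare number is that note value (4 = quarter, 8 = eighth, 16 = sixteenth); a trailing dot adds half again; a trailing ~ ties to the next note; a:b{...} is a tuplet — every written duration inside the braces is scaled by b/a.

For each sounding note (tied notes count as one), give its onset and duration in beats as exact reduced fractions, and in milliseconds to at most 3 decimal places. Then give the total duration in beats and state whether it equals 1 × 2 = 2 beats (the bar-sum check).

1) 0.0ms=0b +833.333ms=3/2b
2) 833.333ms=3/2b +138.889ms=1/4b
3) 972.222ms=7/4b +138.889ms=1/4b
Σ=2b of 2 (108bpm 2/4) — PASS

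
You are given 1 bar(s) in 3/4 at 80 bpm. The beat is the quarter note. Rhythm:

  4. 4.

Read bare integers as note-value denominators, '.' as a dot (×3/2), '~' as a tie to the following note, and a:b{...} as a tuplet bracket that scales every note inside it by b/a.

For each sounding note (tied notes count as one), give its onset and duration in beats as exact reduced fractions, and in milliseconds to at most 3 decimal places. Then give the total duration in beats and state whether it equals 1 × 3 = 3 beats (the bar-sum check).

1) 0.0ms=0b +1125.0ms=3/2b
2) 1125.0ms=3/2b +1125.0ms=3/2b
Σ=3b of 3 (80bpm 3/4) — PASS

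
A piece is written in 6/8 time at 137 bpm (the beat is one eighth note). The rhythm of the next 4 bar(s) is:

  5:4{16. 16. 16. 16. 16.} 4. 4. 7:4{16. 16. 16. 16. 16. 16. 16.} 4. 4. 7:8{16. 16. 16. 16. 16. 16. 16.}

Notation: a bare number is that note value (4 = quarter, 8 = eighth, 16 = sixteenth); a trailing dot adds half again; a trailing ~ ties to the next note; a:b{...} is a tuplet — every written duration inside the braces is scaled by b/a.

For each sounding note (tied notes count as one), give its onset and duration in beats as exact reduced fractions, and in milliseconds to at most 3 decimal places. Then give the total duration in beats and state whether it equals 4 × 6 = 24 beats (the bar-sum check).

1) 0.0ms=0b +262.774ms=3/5b
2) 262.774ms=3/5b +262.774ms=3/5b
3) 525.547ms=6/5b +262.774ms=3/5b
4) 788.321ms=9/5b +262.774ms=3/5b
5) 1051.095ms=12/5b +262.774ms=3/5b
6) 1313.869ms=3b +1313.869ms=3b
7) 2627.737ms=6b +1313.869ms=3b
8) 3941.606ms=9b +187.696ms=3/7b
9) 4129.301ms=66/7b +187.696ms=3/7b
10) 4316.997ms=69/7b +187.696ms=3/7b
11) 4504.692ms=72/7b +187.696ms=3/7b
12) 4692.388ms=75/7b +187.696ms=3/7b
13) 4880.083ms=78/7b +187.696ms=3/7b
14) 5067.779ms=81/7b +187.696ms=3/7b
15) 5255.474ms=12b +1313.869ms=3b
16) 6569.343ms=15b +1313.869ms=3b
17) 7883.212ms=18b +375.391ms=6/7b
18) 8258.603ms=132/7b +375.391ms=6/7b
19) 8633.994ms=138/7b +375.391ms=6/7b
20) 9009.385ms=144/7b +375.391ms=6/7b
21) 9384.776ms=150/7b +375.391ms=6/7b
22) 9760.167ms=156/7b +375.391ms=6/7b
23) 10135.558ms=162/7b +375.391ms=6/7b
Σ=24b of 24 (137bpm 6/8) — PASS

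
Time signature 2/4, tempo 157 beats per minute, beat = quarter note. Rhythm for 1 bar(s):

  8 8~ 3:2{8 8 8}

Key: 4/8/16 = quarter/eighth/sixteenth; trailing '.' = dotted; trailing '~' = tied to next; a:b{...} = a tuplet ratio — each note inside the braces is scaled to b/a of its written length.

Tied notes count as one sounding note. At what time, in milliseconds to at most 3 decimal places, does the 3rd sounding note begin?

1. 0.0ms @ 0 + 191.083ms (1/2)
2. 191.083ms @ 1/2 + 318.471ms (5/6)
3. 509.554ms @ 4/3 + 127.389ms (1/3)
4. 636.943ms @ 5/3 + 127.389ms (1/3)

note 3 onset = 4/3b = 509.554ms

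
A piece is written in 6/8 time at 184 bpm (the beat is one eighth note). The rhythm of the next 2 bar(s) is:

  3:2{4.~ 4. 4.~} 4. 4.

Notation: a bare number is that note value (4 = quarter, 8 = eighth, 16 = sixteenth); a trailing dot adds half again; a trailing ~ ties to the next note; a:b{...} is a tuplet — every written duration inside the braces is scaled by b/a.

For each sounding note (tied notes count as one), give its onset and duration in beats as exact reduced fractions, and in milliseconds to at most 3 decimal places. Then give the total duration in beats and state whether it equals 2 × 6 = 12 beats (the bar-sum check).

1) 0.0ms=0b +1304.348ms=4b
2) 1304.348ms=4b +1630.435ms=5b
3) 2934.783ms=9b +978.261ms=3b
Σ=12b of 12 (184bpm 6/8) — PASS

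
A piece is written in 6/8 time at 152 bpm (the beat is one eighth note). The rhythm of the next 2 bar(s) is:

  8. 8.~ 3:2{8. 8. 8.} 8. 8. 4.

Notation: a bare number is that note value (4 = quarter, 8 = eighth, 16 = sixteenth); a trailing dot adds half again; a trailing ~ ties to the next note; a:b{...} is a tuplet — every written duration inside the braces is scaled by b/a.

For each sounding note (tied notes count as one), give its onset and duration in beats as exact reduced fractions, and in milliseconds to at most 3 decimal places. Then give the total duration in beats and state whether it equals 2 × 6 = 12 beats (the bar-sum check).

1) 0.0ms=0b +592.105ms=3/2b
2) 592.105ms=3/2b +986.842ms=5/2b
3) 1578.947ms=4b +394.737ms=1b
4) 1973.684ms=5b +394.737ms=1b
5) 2368.421ms=6b +592.105ms=3/2b
6) 2960.526ms=15/2b +592.105ms=3/2b
7) 3552.632ms=9b +1184.211ms=3b
Σ=12b of 12 (152bpm 6/8) — PASS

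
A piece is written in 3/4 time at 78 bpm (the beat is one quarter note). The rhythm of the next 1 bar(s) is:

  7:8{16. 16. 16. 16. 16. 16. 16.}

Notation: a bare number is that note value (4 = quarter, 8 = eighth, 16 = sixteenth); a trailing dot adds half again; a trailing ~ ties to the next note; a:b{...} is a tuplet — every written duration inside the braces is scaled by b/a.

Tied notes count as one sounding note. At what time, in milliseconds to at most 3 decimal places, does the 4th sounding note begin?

1. 0.0ms @ 0 + 329.67ms (3/7)
2. 329.67ms @ 3/7 + 329.67ms (3/7)
3. 659.341ms @ 6/7 + 329.67ms (3/7)
4. 989.011ms @ 9/7 + 329.67ms (3/7)
5. 1318.681ms @ 12/7 + 329.67ms (3/7)
6. 1648.352ms @ 15/7 + 329.67ms (3/7)
7. 1978.022ms @ 18/7 + 329.67ms (3/7)

note 4 onset = 9/7b = 989.011ms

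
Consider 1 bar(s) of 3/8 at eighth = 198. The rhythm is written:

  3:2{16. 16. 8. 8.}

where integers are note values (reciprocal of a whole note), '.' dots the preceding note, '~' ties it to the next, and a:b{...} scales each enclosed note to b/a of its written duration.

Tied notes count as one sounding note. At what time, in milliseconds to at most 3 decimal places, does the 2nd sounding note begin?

1. 0.0ms @ 0 + 151.515ms (1/2)
2. 151.515ms @ 1/2 + 151.515ms (1/2)
3. 303.03ms @ 1 + 303.03ms (1)
4. 606.061ms @ 2 + 303.03ms (1)

note 2 onset = 1/2b = 151.515ms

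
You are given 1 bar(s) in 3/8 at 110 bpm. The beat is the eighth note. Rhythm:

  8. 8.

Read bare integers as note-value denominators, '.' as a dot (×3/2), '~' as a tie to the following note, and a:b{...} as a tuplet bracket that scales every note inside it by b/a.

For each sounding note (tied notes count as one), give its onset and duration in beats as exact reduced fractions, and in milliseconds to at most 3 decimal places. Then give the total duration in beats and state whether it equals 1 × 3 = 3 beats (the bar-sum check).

1) 0.0ms=0b +818.182ms=3/2b
2) 818.182ms=3/2b +818.182ms=3/2b
Σ=3b of 3 (110bpm 3/8) — PASS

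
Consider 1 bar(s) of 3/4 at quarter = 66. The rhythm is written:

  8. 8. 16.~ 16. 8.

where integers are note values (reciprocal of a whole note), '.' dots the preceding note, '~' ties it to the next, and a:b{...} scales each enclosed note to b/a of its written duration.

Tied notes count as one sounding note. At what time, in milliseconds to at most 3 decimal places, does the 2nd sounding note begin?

1. 0.0ms @ 0 + 681.818ms (3/4)
2. 681.818ms @ 3/4 + 681.818ms (3/4)
3. 1363.636ms @ 3/2 + 681.818ms (3/4)
4. 2045.455ms @ 9/4 + 681.818ms (3/4)

note 2 onset = 3/4b = 681.818ms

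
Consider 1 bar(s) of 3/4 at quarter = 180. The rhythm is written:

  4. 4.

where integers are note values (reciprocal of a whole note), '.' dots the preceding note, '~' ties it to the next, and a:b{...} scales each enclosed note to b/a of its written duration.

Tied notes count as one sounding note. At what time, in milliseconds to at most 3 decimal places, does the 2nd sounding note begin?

note 2 onset = 3/2b = 500.0ms

1. 0.0ms @ 0 + 500.0ms (3/2)
2. 500.0ms @ 3/2 + 500.0ms (3/2)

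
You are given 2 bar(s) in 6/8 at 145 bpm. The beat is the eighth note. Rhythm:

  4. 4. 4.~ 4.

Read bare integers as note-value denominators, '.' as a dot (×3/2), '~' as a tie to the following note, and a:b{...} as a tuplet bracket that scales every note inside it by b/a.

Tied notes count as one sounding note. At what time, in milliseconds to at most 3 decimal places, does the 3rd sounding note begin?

1. 0.0ms @ 0 + 1241.379ms (3)
2. 1241.379ms @ 3 + 1241.379ms (3)
3. 2482.759ms @ 6 + 2482.759ms (6)

note 3 onset = 6b = 2482.759ms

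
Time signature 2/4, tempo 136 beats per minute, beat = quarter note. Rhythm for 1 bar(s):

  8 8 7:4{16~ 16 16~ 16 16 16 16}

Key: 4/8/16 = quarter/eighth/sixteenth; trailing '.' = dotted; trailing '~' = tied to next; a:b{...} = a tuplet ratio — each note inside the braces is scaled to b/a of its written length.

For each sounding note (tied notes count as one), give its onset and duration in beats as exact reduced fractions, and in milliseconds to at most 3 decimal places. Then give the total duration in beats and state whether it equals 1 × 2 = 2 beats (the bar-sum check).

1) 0.0ms=0b +220.588ms=1/2b
2) 220.588ms=1/2b +220.588ms=1/2b
3) 441.176ms=1b +126.05ms=2/7b
4) 567.227ms=9/7b +126.05ms=2/7b
5) 693.277ms=11/7b +63.025ms=1/7b
6) 756.303ms=12/7b +63.025ms=1/7b
7) 819.328ms=13/7b +63.025ms=1/7b
Σ=2b of 2 (136bpm 2/4) — PASS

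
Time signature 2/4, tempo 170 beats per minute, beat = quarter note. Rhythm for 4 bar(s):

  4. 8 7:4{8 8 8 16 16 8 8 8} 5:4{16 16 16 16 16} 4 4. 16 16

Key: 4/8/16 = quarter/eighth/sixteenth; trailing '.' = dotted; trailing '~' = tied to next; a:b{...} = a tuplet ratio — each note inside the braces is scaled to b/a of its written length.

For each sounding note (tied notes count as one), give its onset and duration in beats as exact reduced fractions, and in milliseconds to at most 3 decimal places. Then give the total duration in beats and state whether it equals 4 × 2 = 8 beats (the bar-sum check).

1) 0.0ms=0b +529.412ms=3/2b
2) 529.412ms=3/2b +176.471ms=1/2b
3) 705.882ms=2b +100.84ms=2/7b
4) 806.723ms=16/7b +100.84ms=2/7b
5) 907.563ms=18/7b +100.84ms=2/7b
6) 1008.403ms=20/7b +50.42ms=1/7b
7) 1058.824ms=3b +50.42ms=1/7b
8) 1109.244ms=22/7b +100.84ms=2/7b
9) 1210.084ms=24/7b +100.84ms=2/7b
10) 1310.924ms=26/7b +100.84ms=2/7b
11) 1411.765ms=4b +70.588ms=1/5b
12) 1482.353ms=21/5b +70.588ms=1/5b
13) 1552.941ms=22/5b +70.588ms=1/5b
14) 1623.529ms=23/5b +70.588ms=1/5b
15) 1694.118ms=24/5b +70.588ms=1/5b
16) 1764.706ms=5b +352.941ms=1b
17) 2117.647ms=6b +529.412ms=3/2b
18) 2647.059ms=15/2b +88.235ms=1/4b
19) 2735.294ms=31/4b +88.235ms=1/4b
Σ=8b of 8 (170bpm 2/4) — PASS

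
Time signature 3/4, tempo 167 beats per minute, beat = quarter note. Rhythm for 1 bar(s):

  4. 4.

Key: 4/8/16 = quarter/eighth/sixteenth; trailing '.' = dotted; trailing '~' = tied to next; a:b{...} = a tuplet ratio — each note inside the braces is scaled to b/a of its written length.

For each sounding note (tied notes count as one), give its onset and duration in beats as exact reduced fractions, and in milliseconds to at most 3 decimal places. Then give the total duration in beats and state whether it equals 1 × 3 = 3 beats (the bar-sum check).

1) 0.0ms=0b +538.922ms=3/2b
2) 538.922ms=3/2b +538.922ms=3/2b
Σ=3b of 3 (167bpm 3/4) — PASS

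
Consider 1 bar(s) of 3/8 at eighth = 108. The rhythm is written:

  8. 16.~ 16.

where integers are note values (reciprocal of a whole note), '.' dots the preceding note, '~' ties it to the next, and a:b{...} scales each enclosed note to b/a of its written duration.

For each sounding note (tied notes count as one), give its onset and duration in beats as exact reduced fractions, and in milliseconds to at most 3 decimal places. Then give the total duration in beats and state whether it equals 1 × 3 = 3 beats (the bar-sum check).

1) 0.0ms=0b +833.333ms=3/2b
2) 833.333ms=3/2b +833.333ms=3/2b
Σ=3b of 3 (108bpm 3/8) — PASS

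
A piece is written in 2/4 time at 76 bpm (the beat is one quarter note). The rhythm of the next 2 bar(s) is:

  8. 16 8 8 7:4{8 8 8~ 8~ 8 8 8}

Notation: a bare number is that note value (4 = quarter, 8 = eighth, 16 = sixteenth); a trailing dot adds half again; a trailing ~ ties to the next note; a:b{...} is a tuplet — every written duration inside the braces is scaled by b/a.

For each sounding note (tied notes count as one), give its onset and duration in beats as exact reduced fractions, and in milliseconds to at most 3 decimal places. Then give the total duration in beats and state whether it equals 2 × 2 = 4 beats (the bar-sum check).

1) 0.0ms=0b +592.105ms=3/4b
2) 592.105ms=3/4b +197.368ms=1/4b
3) 789.474ms=1b +394.737ms=1/2b
4) 1184.211ms=3/2b +394.737ms=1/2b
5) 1578.947ms=2b +225.564ms=2/7b
6) 1804.511ms=16/7b +225.564ms=2/7b
7) 2030.075ms=18/7b +676.692ms=6/7b
8) 2706.767ms=24/7b +225.564ms=2/7b
9) 2932.331ms=26/7b +225.564ms=2/7b
Σ=4b of 4 (76bpm 2/4) — PASS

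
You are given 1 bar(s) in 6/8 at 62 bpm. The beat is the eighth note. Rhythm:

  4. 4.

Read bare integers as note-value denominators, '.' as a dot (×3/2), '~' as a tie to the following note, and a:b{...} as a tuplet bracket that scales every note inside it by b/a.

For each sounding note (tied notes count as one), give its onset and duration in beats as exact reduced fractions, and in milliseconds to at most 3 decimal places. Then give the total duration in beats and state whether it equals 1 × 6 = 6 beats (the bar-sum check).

1) 0.0ms=0b +2903.226ms=3b
2) 2903.226ms=3b +2903.226ms=3b
Σ=6b of 6 (62bpm 6/8) — PASS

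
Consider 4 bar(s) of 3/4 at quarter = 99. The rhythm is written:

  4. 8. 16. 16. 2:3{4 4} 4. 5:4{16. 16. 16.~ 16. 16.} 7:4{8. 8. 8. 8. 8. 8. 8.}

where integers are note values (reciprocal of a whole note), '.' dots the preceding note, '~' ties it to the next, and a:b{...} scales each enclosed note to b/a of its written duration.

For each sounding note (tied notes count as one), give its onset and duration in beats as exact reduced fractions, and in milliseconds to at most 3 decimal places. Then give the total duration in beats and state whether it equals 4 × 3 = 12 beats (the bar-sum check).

1) 0.0ms=0b +909.091ms=3/2b
2) 909.091ms=3/2b +454.545ms=3/4b
3) 1363.636ms=9/4b +227.273ms=3/8b
4) 1590.909ms=21/8b +227.273ms=3/8b
5) 1818.182ms=3b +909.091ms=3/2b
6) 2727.273ms=9/2b +909.091ms=3/2b
7) 3636.364ms=6b +909.091ms=3/2b
8) 4545.455ms=15/2b +181.818ms=3/10b
9) 4727.273ms=39/5b +181.818ms=3/10b
10) 4909.091ms=81/10b +363.636ms=3/5b
11) 5272.727ms=87/10b +181.818ms=3/10b
12) 5454.545ms=9b +259.74ms=3/7b
13) 5714.286ms=66/7b +259.74ms=3/7b
14) 5974.026ms=69/7b +259.74ms=3/7b
15) 6233.766ms=72/7b +259.74ms=3/7b
16) 6493.506ms=75/7b +259.74ms=3/7b
17) 6753.247ms=78/7b +259.74ms=3/7b
18) 7012.987ms=81/7b +259.74ms=3/7b
Σ=12b of 12 (99bpm 3/4) — PASS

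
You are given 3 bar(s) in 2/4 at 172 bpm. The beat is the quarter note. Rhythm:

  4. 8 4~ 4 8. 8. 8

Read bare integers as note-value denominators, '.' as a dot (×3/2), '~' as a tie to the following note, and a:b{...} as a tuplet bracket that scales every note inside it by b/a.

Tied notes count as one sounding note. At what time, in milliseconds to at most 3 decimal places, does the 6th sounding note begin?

note 6 onset = 11/2b = 1918.605ms

1. 0.0ms @ 0 + 523.256ms (3/2)
2. 523.256ms @ 3/2 + 174.419ms (1/2)
3. 697.674ms @ 2 + 697.674ms (2)
4. 1395.349ms @ 4 + 261.628ms (3/4)
5. 1656.977ms @ 19/4 + 261.628ms (3/4)
6. 1918.605ms @ 11/2 + 174.419ms (1/2)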